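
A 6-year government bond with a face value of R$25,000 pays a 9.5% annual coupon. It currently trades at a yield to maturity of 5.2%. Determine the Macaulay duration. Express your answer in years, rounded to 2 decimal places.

4.96 years

Periodic yield y = 0.052. Discount each cash flow and weight by its year:
  t   CF        PV=CF/(1+0.052)^t    t·PV
  1     2,375.00     2,257.6046     2,257.6046
  2     2,375.00     2,146.0119     4,292.0239
  3     2,375.00     2,039.9353     6,119.8059
  4     2,375.00     1,939.1020     7,756.4080
  5     2,375.00     1,843.2529     9,216.2643
  6    27,375.00    20,195.7362   121,174.4171
  Σ                 30,421.6429   150,816.5238
Price P = Σ PV = 30,421.6429.
Macaulay duration = Σ(t·PV) / P = 150,816.5238 / 30,421.6429 = 4.95754 years.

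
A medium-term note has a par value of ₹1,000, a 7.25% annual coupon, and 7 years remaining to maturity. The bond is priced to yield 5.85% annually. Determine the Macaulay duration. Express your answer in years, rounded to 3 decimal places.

5.783 years

Periodic yield y = 0.0585. Discount each cash flow and weight by its year:
  t   CF        PV=CF/(1+0.0585)^t    t·PV
  1        72.50        68.4932        68.4932
  2        72.50        64.7077       129.4155
  3        72.50        61.1316       183.3947
  4        72.50        57.7530       231.0120
  5        72.50        54.5612       272.8059
  6        72.50        51.5457       309.2745
  7     1,072.50       720.3794     5,042.6556
  Σ                  1,078.5717     6,237.0512
Price P = Σ PV = 1,078.5717.
Macaulay duration = Σ(t·PV) / P = 6,237.0512 / 1,078.5717 = 5.78269 years.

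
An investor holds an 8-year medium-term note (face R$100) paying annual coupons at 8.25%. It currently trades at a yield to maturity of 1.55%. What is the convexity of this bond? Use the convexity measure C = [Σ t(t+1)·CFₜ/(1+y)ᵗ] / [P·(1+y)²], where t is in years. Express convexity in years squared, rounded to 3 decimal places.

With y = 0.0155:
  t   CF        PV=CF/(1+0.0155)^t    t·PV        t(t+1)·PV
  1         8.25         8.1241         8.1241          16.2482
  2         8.25         8.0001        16.0002          48.0005
  3         8.25         7.8780        23.6339          94.5356
  4         8.25         7.7577        31.0309         155.1544
  5         8.25         7.6393        38.1966         229.1794
  6         8.25         7.5227        45.1363         315.9539
  7         8.25         7.4079        51.8552         414.8418
  8       108.25        95.7169       765.7350       6,891.6146
  Σ                    150.0466       979.7120       8,165.5282
P = 150.0466.
Convexity = Σ t(t+1)·PV / [P·(1+y)²] = 8,165.5282 / (150.0466 × 1.031240) = 52.77135.

52.771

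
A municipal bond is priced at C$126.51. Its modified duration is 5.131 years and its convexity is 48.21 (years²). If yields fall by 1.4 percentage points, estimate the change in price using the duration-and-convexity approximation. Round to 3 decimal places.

+C$9.685

Duration effect: -D_mod·Δy = -5.131 × (-0.014) = +0.071834
Convexity effect: ½·C·(Δy)² = 0.5 × 48.21 × (-0.014)² = +0.00472458
ΔP/P ≈ +0.071834 + 0.00472458 = +0.07655858
ΔP ≈ 126.51 × (+0.07655858) = +9.6854259558.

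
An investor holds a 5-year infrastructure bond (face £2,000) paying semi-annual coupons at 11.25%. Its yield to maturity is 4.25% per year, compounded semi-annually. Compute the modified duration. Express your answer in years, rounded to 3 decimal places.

Periodic yield y = 0.02125. First find Macaulay duration:
  t   CF        PV=CF/(1+0.02125)^t    t·PV
  1       112.50       110.1591       110.1591
  2       112.50       107.8669       215.7339
  3       112.50       105.6225       316.8674
  4       112.50       103.4247       413.6988
  5       112.50       101.2727       506.3633
  6       112.50        99.1654       594.9923
  7       112.50        97.1020       679.7138
  8       112.50        95.0815       760.6519
  9       112.50        93.1030       837.9274
  10    2,112.50     1,711.8907    17,118.9066
  Σ                  2,624.6884    21,555.0145
P = 2,624.6884; Macaulay duration = 21,555.0145 / 2,624.6884 = 8.21241 half-year periods = 4.10620 years.
Modified duration = D_Mac / (1 + y) = 4.10620 / 1.02125 = 4.02076 years.

4.021 years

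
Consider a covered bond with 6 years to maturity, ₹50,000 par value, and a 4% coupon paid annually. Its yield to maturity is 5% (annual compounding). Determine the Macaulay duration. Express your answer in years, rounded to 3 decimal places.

Periodic yield y = 0.05. Discount each cash flow and weight by its year:
  t   CF        PV=CF/(1+0.05)^t    t·PV
  1     2,000.00     1,904.7619     1,904.7619
  2     2,000.00     1,814.0590     3,628.1179
  3     2,000.00     1,727.6752     5,183.0256
  4     2,000.00     1,645.4049     6,581.6198
  5     2,000.00     1,567.0523     7,835.2617
  6    52,000.00    38,803.2006   232,819.2038
  Σ                 47,462.1540   257,951.9906
Price P = Σ PV = 47,462.1540.
Macaulay duration = Σ(t·PV) / P = 257,951.9906 / 47,462.1540 = 5.43490 years.

5.435 years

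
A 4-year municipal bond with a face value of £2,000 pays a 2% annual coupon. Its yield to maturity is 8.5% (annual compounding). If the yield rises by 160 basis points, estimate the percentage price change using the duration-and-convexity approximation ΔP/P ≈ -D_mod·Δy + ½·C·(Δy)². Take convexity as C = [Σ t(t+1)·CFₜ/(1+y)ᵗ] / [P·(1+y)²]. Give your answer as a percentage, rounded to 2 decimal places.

-5.49%

With y = 0.085:
  t   CF        PV=CF/(1+0.085)^t    t·PV        t(t+1)·PV
  1        40.00        36.8664        36.8664          73.7327
  2        40.00        33.9782        67.9564         203.8693
  3        40.00        31.3163        93.9490         375.7959
  4     2,040.00     1,472.0115     5,888.0462      29,440.2308
  Σ                  1,574.1724     6,086.8179      30,093.6287
P = 1,574.1724; D_Mac = 3.86668 yrs; D_mod = 3.56376 yrs; C = 16.23913.
Duration effect: -3.56376 × (+0.016) = -0.057020
Convexity effect: 0.5 × 16.23913 × (0.016)² = +0.0020786
ΔP/P ≈ -0.057020 + 0.0020786 = -0.054942 = -5.4942%.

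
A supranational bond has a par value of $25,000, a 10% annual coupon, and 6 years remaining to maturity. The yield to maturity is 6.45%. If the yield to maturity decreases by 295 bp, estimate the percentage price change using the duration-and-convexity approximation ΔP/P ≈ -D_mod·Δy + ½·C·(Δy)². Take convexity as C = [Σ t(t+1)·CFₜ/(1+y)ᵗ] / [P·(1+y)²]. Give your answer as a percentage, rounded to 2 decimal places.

With y = 0.0645:
  t   CF        PV=CF/(1+0.0645)^t    t·PV        t(t+1)·PV
  1     2,500.00     2,348.5204     2,348.5204       4,697.0409
  2     2,500.00     2,206.2193     4,412.4386      13,237.3157
  3     2,500.00     2,072.5404     6,217.6213      24,870.4852
  4     2,500.00     1,946.9614     7,787.8457      38,939.2284
  5     2,500.00     1,828.9915     9,144.9573      54,869.7441
  6    27,500.00    18,899.8649   113,399.1892     793,794.3247
  Σ                 29,303.0979   143,310.5726     930,408.1389
P = 29,303.0979; D_Mac = 4.89063 yrs; D_mod = 4.59430 yrs; C = 28.02003.
Duration effect: -4.59430 × (-0.0295) = +0.135532
Convexity effect: 0.5 × 28.02003 × (-0.0295)² = +0.0121922
ΔP/P ≈ +0.135532 + 0.0121922 = +0.147724 = +14.7724%.

+14.77%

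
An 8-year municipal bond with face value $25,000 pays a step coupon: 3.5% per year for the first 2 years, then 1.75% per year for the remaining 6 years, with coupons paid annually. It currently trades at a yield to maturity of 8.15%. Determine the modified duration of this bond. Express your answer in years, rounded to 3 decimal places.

6.572 years

Periodic yield y = 0.0815. First find Macaulay duration:
  t   CF        PV=CF/(1+0.0815)^t    t·PV
  1       875.00       809.0615       809.0615
  2       875.00       748.0920     1,496.1840
  3       437.50       345.8585     1,037.5756
  4       437.50       319.7952     1,279.1809
  5       437.50       295.6960     1,478.4800
  6       437.50       273.4128     1,640.4771
  7       437.50       252.8089     1,769.6624
  8    25,437.50    13,591.3387   108,730.7099
  Σ                 16,636.0637   118,241.3312
P = 16,636.0637; Macaulay duration = 118,241.3312 / 16,636.0637 = 7.10753 years.
Modified duration = D_Mac / (1 + y) = 7.10753 / 1.0815 = 6.57192 years.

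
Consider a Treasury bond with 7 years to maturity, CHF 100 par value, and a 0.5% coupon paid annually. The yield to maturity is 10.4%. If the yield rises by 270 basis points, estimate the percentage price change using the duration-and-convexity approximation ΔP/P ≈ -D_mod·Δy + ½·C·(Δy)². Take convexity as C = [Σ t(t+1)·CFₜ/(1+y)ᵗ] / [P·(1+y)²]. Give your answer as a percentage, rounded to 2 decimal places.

With y = 0.104:
  t   CF        PV=CF/(1+0.104)^t    t·PV        t(t+1)·PV
  1         0.50         0.4529         0.4529           0.9058
  2         0.50         0.4102         0.8205           2.4614
  3         0.50         0.3716         1.1148           4.4591
  4         0.50         0.3366         1.3463           6.7317
  5         0.50         0.3049         1.5244           9.1463
  6         0.50         0.2762         1.6569          11.5986
  7       100.50        50.2785       351.9497       2,815.5975
  Σ                     52.4309       358.8655       2,850.9004
P = 52.4309; D_Mac = 6.84455 yrs; D_mod = 6.19977 yrs; C = 44.61253.
Duration effect: -6.19977 × (+0.027) = -0.167394
Convexity effect: 0.5 × 44.61253 × (0.027)² = +0.0162613
ΔP/P ≈ -0.167394 + 0.0162613 = -0.151133 = -15.1133%.

-15.11%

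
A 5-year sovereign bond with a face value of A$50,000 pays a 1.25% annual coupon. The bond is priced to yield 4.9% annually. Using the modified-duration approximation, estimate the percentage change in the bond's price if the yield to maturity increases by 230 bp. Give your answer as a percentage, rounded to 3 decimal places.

-10.667%

Periodic yield y = 0.049. Modified duration first:
  t   CF        PV=CF/(1+0.049)^t    t·PV
  1       625.00       595.8055       595.8055
  2       625.00       567.9748     1,135.9495
  3       625.00       541.4440     1,624.3320
  4       625.00       516.1525     2,064.6101
  5    50,625.00    39,855.4388   199,277.1941
  Σ                 42,076.8157   204,697.8914
P = 42,076.8157; D_Mac = 4.86486 yrs; D_mod = 4.86486/(1+0.049) = 4.63762 yrs.
ΔP/P ≈ -D_mod · Δy = -4.63762 × (+0.023) = -0.106665 = -10.6665%.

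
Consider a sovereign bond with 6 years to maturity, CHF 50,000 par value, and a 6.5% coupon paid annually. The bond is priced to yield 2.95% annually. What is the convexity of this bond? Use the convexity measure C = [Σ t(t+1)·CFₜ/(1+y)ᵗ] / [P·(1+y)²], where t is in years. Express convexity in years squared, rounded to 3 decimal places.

With y = 0.0295:
  t   CF        PV=CF/(1+0.0295)^t    t·PV        t(t+1)·PV
  1     3,250.00     3,156.8723     3,156.8723       6,313.7445
  2     3,250.00     3,066.4131     6,132.8262      18,398.4785
  3     3,250.00     2,978.5460     8,935.6379      35,742.5517
  4     3,250.00     2,893.1967    11,572.7867      57,863.9335
  5     3,250.00     2,810.2930    14,051.4651      84,308.7909
  6    53,250.00    44,726.1490   268,356.8941   1,878,498.2585
  Σ                 59,631.4700   312,206.4823   2,081,125.7576
P = 59,631.4700.
Convexity = Σ t(t+1)·PV / [P·(1+y)²] = 2,081,125.7576 / (59,631.4700 × 1.059870) = 32.92836.

32.928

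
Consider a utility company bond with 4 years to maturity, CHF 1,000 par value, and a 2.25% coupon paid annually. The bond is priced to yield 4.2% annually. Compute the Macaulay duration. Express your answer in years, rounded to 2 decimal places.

Periodic yield y = 0.042. Discount each cash flow and weight by its year:
  t   CF        PV=CF/(1+0.042)^t    t·PV
  1        22.50        21.5931        21.5931
  2        22.50        20.7227        41.4455
  3        22.50        19.8875        59.6624
  4     1,022.50       867.3461     3,469.3845
  Σ                    929.5494     3,592.0854
Price P = Σ PV = 929.5494.
Macaulay duration = Σ(t·PV) / P = 3,592.0854 / 929.5494 = 3.86433 years.

3.86 years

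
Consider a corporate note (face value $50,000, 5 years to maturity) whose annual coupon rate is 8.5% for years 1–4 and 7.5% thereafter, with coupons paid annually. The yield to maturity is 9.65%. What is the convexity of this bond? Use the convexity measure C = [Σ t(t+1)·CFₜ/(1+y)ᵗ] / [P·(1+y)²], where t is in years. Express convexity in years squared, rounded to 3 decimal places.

20.034

With y = 0.0965:
  t   CF        PV=CF/(1+0.0965)^t    t·PV        t(t+1)·PV
  1     4,250.00     3,875.9690     3,875.9690       7,751.9380
  2     4,250.00     3,534.8554     7,069.7109      21,209.1327
  3     4,250.00     3,223.7624     9,671.2871      38,685.1485
  4     4,250.00     2,940.0478    11,760.1911      58,800.9553
  5    53,750.00    33,910.5855   169,552.9276   1,017,317.5654
  Σ                 47,485.2201   201,930.0856   1,143,764.7397
P = 47,485.2201.
Convexity = Σ t(t+1)·PV / [P·(1+y)²] = 1,143,764.7397 / (47,485.2201 × 1.202312) = 20.03369.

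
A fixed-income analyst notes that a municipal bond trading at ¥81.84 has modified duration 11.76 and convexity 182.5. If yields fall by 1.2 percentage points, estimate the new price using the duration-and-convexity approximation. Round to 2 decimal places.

¥94.46

Duration effect: -D_mod·Δy = -11.76 × (-0.012) = +0.141120
Convexity effect: ½·C·(Δy)² = 0.5 × 182.5 × (-0.012)² = +0.0131400
ΔP/P ≈ +0.141120 + 0.0131400 = +0.154260
New price ≈ 81.84 × (1 + 0.154260) = 94.4646384.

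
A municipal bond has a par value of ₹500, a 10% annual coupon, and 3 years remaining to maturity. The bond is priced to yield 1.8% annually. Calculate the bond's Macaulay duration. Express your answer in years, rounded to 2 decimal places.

2.76 years

Periodic yield y = 0.018. Discount each cash flow and weight by its year:
  t   CF        PV=CF/(1+0.018)^t    t·PV
  1        50.00        49.1159        49.1159
  2        50.00        48.2475        96.4949
  3       550.00       521.3380     1,564.0139
  Σ                    618.7013     1,709.6247
Price P = Σ PV = 618.7013.
Macaulay duration = Σ(t·PV) / P = 1,709.6247 / 618.7013 = 2.76325 years.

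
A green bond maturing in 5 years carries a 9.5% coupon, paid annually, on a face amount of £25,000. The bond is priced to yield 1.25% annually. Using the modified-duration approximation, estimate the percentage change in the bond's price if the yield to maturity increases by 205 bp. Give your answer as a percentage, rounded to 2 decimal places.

-8.78%

Periodic yield y = 0.0125. Modified duration first:
  t   CF        PV=CF/(1+0.0125)^t    t·PV
  1     2,375.00     2,345.6790     2,345.6790
  2     2,375.00     2,316.7200     4,633.4400
  3     2,375.00     2,288.1185     6,864.3556
  4     2,375.00     2,259.8702     9,039.4806
  5    27,375.00    25,726.3971   128,631.9854
  Σ                 34,936.7848   151,514.9406
P = 34,936.7848; D_Mac = 4.33683 yrs; D_mod = 4.33683/(1+0.0125) = 4.28329 yrs.
ΔP/P ≈ -D_mod · Δy = -4.28329 × (+0.0205) = -0.087807 = -8.7807%.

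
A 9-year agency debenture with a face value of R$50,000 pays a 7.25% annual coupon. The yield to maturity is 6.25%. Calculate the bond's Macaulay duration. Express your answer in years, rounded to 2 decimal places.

6.99 years

Periodic yield y = 0.0625. Discount each cash flow and weight by its year:
  t   CF        PV=CF/(1+0.0625)^t    t·PV
  1     3,625.00     3,411.7647     3,411.7647
  2     3,625.00     3,211.0727     6,422.1453
  3     3,625.00     3,022.1860     9,066.5581
  4     3,625.00     2,844.4104    11,377.6416
  5     3,625.00     2,677.0921    13,385.4606
  6     3,625.00     2,519.6161    15,117.6967
  7     3,625.00     2,371.4034    16,599.8239
  8     3,625.00     2,231.9091    17,855.2727
  9    53,625.00    31,074.6937   279,672.2434
  Σ                 53,364.1483   372,908.6071
Price P = Σ PV = 53,364.1483.
Macaulay duration = Σ(t·PV) / P = 372,908.6071 / 53,364.1483 = 6.98800 years.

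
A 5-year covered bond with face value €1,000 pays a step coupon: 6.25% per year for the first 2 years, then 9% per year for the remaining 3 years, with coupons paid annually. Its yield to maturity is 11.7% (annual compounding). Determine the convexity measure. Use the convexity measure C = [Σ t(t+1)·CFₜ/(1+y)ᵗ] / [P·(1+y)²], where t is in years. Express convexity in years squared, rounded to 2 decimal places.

With y = 0.117:
  t   CF        PV=CF/(1+0.117)^t    t·PV        t(t+1)·PV
  1        62.50        55.9534        55.9534         111.9069
  2        62.50        50.0926       100.1852         300.5557
  3        90.00        64.5778       193.7333         774.9331
  4        90.00        57.8136       231.2543       1,156.2715
  5     1,090.00       626.8457     3,134.2284      18,805.3702
  Σ                    855.2831     3,715.3546      21,149.0374
P = 855.2831.
Convexity = Σ t(t+1)·PV / [P·(1+y)²] = 21,149.0374 / (855.2831 × 1.247689) = 19.81866.

19.82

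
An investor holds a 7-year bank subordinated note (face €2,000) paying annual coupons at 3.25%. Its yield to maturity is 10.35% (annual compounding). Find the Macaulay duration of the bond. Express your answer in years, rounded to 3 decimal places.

Periodic yield y = 0.1035. Discount each cash flow and weight by its year:
  t   CF        PV=CF/(1+0.1035)^t    t·PV
  1        65.00        58.9035        58.9035
  2        65.00        53.3788       106.7576
  3        65.00        48.3723       145.1168
  4        65.00        43.8353       175.3412
  5        65.00        39.7239       198.6194
  6        65.00        35.9981       215.9885
  7     2,065.00     1,036.3673     7,254.5710
  Σ                  1,316.5791     8,155.2979
Price P = Σ PV = 1,316.5791.
Macaulay duration = Σ(t·PV) / P = 8,155.2979 / 1,316.5791 = 6.19431 years.

6.194 years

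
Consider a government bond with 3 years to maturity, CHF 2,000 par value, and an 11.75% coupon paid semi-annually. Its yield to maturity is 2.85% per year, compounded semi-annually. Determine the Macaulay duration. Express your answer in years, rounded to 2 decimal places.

Periodic yield y = 0.01425. Discount each cash flow and weight by its period:
  t   CF        PV=CF/(1+0.01425)^t    t·PV
  1       117.50       115.8491       115.8491
  2       117.50       114.2215       228.4430
  3       117.50       112.6167       337.8501
  4       117.50       111.0345       444.1379
  5       117.50       109.4745       547.3723
  6     2,117.50     1,945.1510    11,670.9060
  Σ                  2,508.3473    13,344.5584
Price P = Σ PV = 2,508.3473.
Macaulay duration = Σ(t·PV) / P = 13,344.5584 / 2,508.3473 = 5.32006 half-year periods.
In years: 5.32006 / 2 = 2.66003 years.

2.66 years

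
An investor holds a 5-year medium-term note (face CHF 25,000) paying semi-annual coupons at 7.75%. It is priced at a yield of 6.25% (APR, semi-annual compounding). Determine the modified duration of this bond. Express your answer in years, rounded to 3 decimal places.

Periodic yield y = 0.03125. First find Macaulay duration:
  t   CF        PV=CF/(1+0.03125)^t    t·PV
  1       968.75       939.3939       939.3939
  2       968.75       910.9275     1,821.8549
  3       968.75       883.3236     2,649.9708
  4       968.75       856.5562     3,426.2248
  5       968.75       830.6000     4,152.9998
  6       968.75       805.4303     4,832.5816
  7       968.75       781.0233     5,467.1630
  8       968.75       757.3559     6,058.8473
  9       968.75       734.4057     6,609.6516
  10   25,968.75    19,090.2418   190,902.4183
  Σ                 26,589.2582   226,861.1062
P = 26,589.2582; Macaulay duration = 226,861.1062 / 26,589.2582 = 8.53206 half-year periods = 4.26603 years.
Modified duration = D_Mac / (1 + y) = 4.26603 / 1.03125 = 4.13676 years.

4.137 years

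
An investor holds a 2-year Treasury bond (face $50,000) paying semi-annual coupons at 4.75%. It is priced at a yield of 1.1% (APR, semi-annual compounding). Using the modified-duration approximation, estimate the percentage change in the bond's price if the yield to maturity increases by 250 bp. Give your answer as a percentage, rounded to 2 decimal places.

Periodic yield y = 0.0055. Modified duration first:
  t   CF        PV=CF/(1+0.0055)^t    t·PV
  1     1,187.50     1,181.0045     1,181.0045
  2     1,187.50     1,174.5445     2,349.0890
  3     1,187.50     1,168.1198     3,504.3595
  4    51,187.50    50,076.6905   200,306.7621
  Σ                 53,600.3593   207,341.2150
P = 53,600.3593; D_Mac = 3.86828 half-year periods = 1.93414 yrs; D_mod = 1.93414/(1+0.0055) = 1.92356 yrs.
ΔP/P ≈ -D_mod · Δy = -1.92356 × (+0.025) = -0.048089 = -4.8089%.

-4.81%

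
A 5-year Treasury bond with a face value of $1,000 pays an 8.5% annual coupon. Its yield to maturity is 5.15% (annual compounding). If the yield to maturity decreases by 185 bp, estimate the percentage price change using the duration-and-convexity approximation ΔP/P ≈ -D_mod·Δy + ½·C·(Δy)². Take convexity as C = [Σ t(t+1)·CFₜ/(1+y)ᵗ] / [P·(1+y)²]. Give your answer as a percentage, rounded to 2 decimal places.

+8.00%

With y = 0.0515:
  t   CF        PV=CF/(1+0.0515)^t    t·PV        t(t+1)·PV
  1        85.00        80.8369        80.8369         161.6738
  2        85.00        76.8777       153.7554         461.2662
  3        85.00        73.1124       219.3372         877.3489
  4        85.00        69.5315       278.1261       1,390.6307
  5     1,085.00       844.0795     4,220.3975      25,322.3850
  Σ                  1,144.4380     4,952.4532      28,213.3046
P = 1,144.4380; D_Mac = 4.32741 yrs; D_mod = 4.11546 yrs; C = 22.29683.
Duration effect: -4.11546 × (-0.0185) = +0.076136
Convexity effect: 0.5 × 22.29683 × (-0.0185)² = +0.0038155
ΔP/P ≈ +0.076136 + 0.0038155 = +0.079952 = +7.9952%.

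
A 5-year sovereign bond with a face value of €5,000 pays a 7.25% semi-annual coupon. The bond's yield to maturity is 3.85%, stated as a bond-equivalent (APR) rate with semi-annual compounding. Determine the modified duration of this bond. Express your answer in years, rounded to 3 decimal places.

4.258 years

Periodic yield y = 0.01925. First find Macaulay duration:
  t   CF        PV=CF/(1+0.01925)^t    t·PV
  1       181.25       177.8268       177.8268
  2       181.25       174.4683       348.9366
  3       181.25       171.1732       513.5197
  4       181.25       167.9404       671.7615
  5       181.25       164.7686       823.8429
  6       181.25       161.6567       969.9402
  7       181.25       158.6036     1,110.2250
  8       181.25       155.6081     1,244.8650
  9       181.25       152.6692     1,374.0231
  10    5,181.25     4,281.8096    42,818.0955
  Σ                  5,766.5245    50,053.0364
P = 5,766.5245; Macaulay duration = 50,053.0364 / 5,766.5245 = 8.67993 half-year periods = 4.33997 years.
Modified duration = D_Mac / (1 + y) = 4.33997 / 1.01925 = 4.25800 years.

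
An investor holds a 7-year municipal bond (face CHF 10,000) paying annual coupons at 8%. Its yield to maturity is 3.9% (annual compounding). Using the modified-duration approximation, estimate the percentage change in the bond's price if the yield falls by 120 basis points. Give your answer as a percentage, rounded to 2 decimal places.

Periodic yield y = 0.039. Modified duration first:
  t   CF        PV=CF/(1+0.039)^t    t·PV
  1       800.00       769.9711       769.9711
  2       800.00       741.0694     1,482.1388
  3       800.00       713.2526     2,139.7577
  4       800.00       686.4799     2,745.9194
  5       800.00       660.7121     3,303.5604
  6       800.00       635.9115     3,815.4692
  7    10,800.00     8,262.5656    57,837.9595
  Σ                 12,469.9622    72,094.7762
P = 12,469.9622; D_Mac = 5.78148 yrs; D_mod = 5.78148/(1+0.039) = 5.56446 yrs.
ΔP/P ≈ -D_mod · Δy = -5.56446 × (-0.012) = +0.066774 = +6.6774%.

+6.68%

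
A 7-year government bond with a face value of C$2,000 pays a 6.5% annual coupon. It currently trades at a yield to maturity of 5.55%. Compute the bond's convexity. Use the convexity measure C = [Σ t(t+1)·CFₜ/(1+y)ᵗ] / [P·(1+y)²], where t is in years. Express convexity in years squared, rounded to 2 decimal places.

With y = 0.0555:
  t   CF        PV=CF/(1+0.0555)^t    t·PV        t(t+1)·PV
  1       130.00       123.1644       123.1644         246.3288
  2       130.00       116.6882       233.3764         700.1291
  3       130.00       110.5525       331.6576       1,326.6302
  4       130.00       104.7395       418.9579       2,094.7895
  5       130.00        99.2321       496.1605       2,976.9629
  6       130.00        94.0143       564.0858       3,948.6007
  7     2,130.00     1,459.3919    10,215.7435      81,725.9480
  Σ                  2,107.7829    12,383.1460      93,019.3892
P = 2,107.7829.
Convexity = Σ t(t+1)·PV / [P·(1+y)²] = 93,019.3892 / (2,107.7829 × 1.114080) = 39.61240.

39.61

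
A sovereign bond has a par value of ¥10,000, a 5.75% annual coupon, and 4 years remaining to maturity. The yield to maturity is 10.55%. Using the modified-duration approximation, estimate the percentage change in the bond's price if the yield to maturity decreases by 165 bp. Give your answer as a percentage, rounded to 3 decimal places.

Periodic yield y = 0.1055. Modified duration first:
  t   CF        PV=CF/(1+0.1055)^t    t·PV
  1       575.00       520.1266       520.1266
  2       575.00       470.4899       940.9799
  3       575.00       425.5902     1,276.7706
  4    10,575.00     7,080.1978    28,320.7910
  Σ                  8,496.4045    31,058.6681
P = 8,496.4045; D_Mac = 3.65551 yrs; D_mod = 3.65551/(1+0.1055) = 3.30666 yrs.
ΔP/P ≈ -D_mod · Δy = -3.30666 × (-0.0165) = +0.054560 = +5.4560%.

+5.456%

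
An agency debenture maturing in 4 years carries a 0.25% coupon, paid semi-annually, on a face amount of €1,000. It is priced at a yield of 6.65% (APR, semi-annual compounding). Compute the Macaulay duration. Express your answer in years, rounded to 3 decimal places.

3.980 years

Periodic yield y = 0.03325. Discount each cash flow and weight by its period:
  t   CF        PV=CF/(1+0.03325)^t    t·PV
  1         1.25         1.2098         1.2098
  2         1.25         1.1708         2.3417
  3         1.25         1.1332         3.3995
  4         1.25         1.0967         4.3868
  5         1.25         1.0614         5.3070
  6         1.25         1.0273         6.1635
  7         1.25         0.9942         6.9594
  8     1,001.25       770.7246     6,165.7967
  Σ                    778.4179     6,195.5645
Price P = Σ PV = 778.4179.
Macaulay duration = Σ(t·PV) / P = 6,195.5645 / 778.4179 = 7.95917 half-year periods.
In years: 7.95917 / 2 = 3.97959 years.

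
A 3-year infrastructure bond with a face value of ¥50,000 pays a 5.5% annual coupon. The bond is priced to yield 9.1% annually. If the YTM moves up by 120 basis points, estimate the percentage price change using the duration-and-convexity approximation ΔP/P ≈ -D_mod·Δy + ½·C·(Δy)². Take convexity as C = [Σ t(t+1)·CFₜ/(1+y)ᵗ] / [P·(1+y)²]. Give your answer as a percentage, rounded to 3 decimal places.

-3.054%

With y = 0.091:
  t   CF        PV=CF/(1+0.091)^t    t·PV        t(t+1)·PV
  1     2,750.00     2,520.6233     2,520.6233       5,041.2466
  2     2,750.00     2,310.3788     4,620.7576      13,862.2729
  3    52,750.00    40,620.7757   121,862.3270     487,449.3081
  Σ                 45,451.7778   129,003.7079     506,352.8275
P = 45,451.7778; D_Mac = 2.83825 yrs; D_mod = 2.60152 yrs; C = 9.35950.
Duration effect: -2.60152 × (+0.012) = -0.031218
Convexity effect: 0.5 × 9.35950 × (0.012)² = +0.0006739
ΔP/P ≈ -0.031218 + 0.0006739 = -0.030544 = -3.0544%.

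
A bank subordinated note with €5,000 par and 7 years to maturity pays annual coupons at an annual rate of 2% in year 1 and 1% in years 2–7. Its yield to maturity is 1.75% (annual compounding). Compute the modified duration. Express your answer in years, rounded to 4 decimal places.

Periodic yield y = 0.0175. First find Macaulay duration:
  t   CF        PV=CF/(1+0.0175)^t    t·PV
  1       100.00        98.2801        98.2801
  2        50.00        48.2949        96.5898
  3        50.00        47.4643       142.3928
  4        50.00        46.6479       186.5917
  5        50.00        45.8456       229.2281
  6        50.00        45.0571       270.3428
  7     5,050.00     4,472.5011    31,307.5075
  Σ                  4,804.0910    32,330.9327
P = 4,804.0910; Macaulay duration = 32,330.9327 / 4,804.0910 = 6.72988 years.
Modified duration = D_Mac / (1 + y) = 6.72988 / 1.0175 = 6.61413 years.

6.6141 years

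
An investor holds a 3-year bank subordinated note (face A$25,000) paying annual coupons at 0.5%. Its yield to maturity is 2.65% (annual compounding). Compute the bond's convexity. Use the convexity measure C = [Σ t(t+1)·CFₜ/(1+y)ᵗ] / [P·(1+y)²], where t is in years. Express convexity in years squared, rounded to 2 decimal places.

11.31

With y = 0.0265:
  t   CF        PV=CF/(1+0.0265)^t    t·PV        t(t+1)·PV
  1       125.00       121.7730       121.7730         243.5460
  2       125.00       118.6293       237.2587         711.7760
  3    25,125.00    23,228.9302    69,686.7907     278,747.1626
  Σ                 23,469.3326    70,045.8223     279,702.4847
P = 23,469.3326.
Convexity = Σ t(t+1)·PV / [P·(1+y)²] = 279,702.4847 / (23,469.3326 × 1.053702) = 11.31039.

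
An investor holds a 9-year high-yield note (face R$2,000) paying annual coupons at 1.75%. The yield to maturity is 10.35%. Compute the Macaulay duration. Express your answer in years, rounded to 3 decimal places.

8.097 years

Periodic yield y = 0.1035. Discount each cash flow and weight by its year:
  t   CF        PV=CF/(1+0.1035)^t    t·PV
  1        35.00        31.7173        31.7173
  2        35.00        28.7424        57.4848
  3        35.00        26.0466        78.1398
  4        35.00        23.6036        94.4145
  5        35.00        21.3898       106.9489
  6        35.00        19.3836       116.3015
  7        35.00        17.5655       122.9588
  8        35.00        15.9180       127.3442
  9     2,035.00       838.7130     7,548.4170
  Σ                  1,023.0799     8,283.7269
Price P = Σ PV = 1,023.0799.
Macaulay duration = Σ(t·PV) / P = 8,283.7269 / 1,023.0799 = 8.09685 years.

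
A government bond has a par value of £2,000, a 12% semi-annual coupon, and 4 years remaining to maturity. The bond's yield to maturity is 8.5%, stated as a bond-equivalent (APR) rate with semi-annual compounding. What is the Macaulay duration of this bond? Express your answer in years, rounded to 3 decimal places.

3.334 years

Periodic yield y = 0.0425. Discount each cash flow and weight by its period:
  t   CF        PV=CF/(1+0.0425)^t    t·PV
  1       120.00       115.1079       115.1079
  2       120.00       110.4153       220.8305
  3       120.00       105.9139       317.7418
  4       120.00       101.5961       406.3844
  5       120.00        97.4543       487.2714
  6       120.00        93.4813       560.8880
  7       120.00        89.6703       627.6924
  8     2,120.00     1,519.5932    12,156.7459
  Σ                  2,233.2324    14,892.6622
Price P = Σ PV = 2,233.2324.
Macaulay duration = Σ(t·PV) / P = 14,892.6622 / 2,233.2324 = 6.66866 half-year periods.
In years: 6.66866 / 2 = 3.33433 years.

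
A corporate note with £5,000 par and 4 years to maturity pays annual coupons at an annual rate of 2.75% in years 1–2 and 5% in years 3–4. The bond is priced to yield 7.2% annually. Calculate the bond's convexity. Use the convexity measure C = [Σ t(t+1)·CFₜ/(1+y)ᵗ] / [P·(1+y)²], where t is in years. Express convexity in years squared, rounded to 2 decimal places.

With y = 0.072:
  t   CF        PV=CF/(1+0.072)^t    t·PV        t(t+1)·PV
  1       137.50       128.2649       128.2649         256.5299
  2       137.50       119.6501       239.3002         717.9007
  3       250.00       202.9344       608.8032       2,435.2127
  4     5,250.00     3,975.3939    15,901.5754      79,507.8771
  Σ                  4,426.2433    16,877.9437      82,917.5203
P = 4,426.2433.
Convexity = Σ t(t+1)·PV / [P·(1+y)²] = 82,917.5203 / (4,426.2433 × 1.149184) = 16.30127.

16.30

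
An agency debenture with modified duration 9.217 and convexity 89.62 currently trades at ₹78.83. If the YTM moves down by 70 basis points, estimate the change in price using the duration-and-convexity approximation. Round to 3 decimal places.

+₹5.259

Duration effect: -D_mod·Δy = -9.217 × (-0.007) = +0.064519
Convexity effect: ½·C·(Δy)² = 0.5 × 89.62 × (-0.007)² = +0.00219569
ΔP/P ≈ +0.064519 + 0.00219569 = +0.06671469
ΔP ≈ 78.83 × (+0.06671469) = +5.2591190127.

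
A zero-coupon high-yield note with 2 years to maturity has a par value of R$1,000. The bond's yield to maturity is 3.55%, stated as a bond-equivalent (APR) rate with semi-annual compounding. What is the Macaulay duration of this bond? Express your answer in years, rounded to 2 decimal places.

A zero-coupon bond has a single cash flow at maturity, so its Macaulay duration equals its maturity: 2 years.
(Equivalently: 4 semi-annual periods ÷ 2 = 2 years.)

2.00 years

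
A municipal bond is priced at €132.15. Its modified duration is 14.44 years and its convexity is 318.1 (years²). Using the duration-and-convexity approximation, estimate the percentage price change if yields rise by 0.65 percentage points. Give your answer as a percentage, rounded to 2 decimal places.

Duration effect: -D_mod·Δy = -14.44 × (+0.0065) = -0.093860
Convexity effect: ½·C·(Δy)² = 0.5 × 318.1 × (0.0065)² = +0.0067198625
ΔP/P ≈ -0.093860 + 0.0067198625 = -0.0871401375
= -8.71401375%.

-8.71%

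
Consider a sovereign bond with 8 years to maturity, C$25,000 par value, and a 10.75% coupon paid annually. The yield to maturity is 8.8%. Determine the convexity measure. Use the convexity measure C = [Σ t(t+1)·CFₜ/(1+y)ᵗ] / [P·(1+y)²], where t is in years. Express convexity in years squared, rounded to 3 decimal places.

With y = 0.088:
  t   CF        PV=CF/(1+0.088)^t    t·PV        t(t+1)·PV
  1     2,687.50     2,470.1287     2,470.1287       4,940.2574
  2     2,687.50     2,270.3389     4,540.6777      13,622.0331
  3     2,687.50     2,086.7085     6,260.1255      25,040.5021
  4     2,687.50     1,917.9306     7,671.7225      38,358.6123
  5     2,687.50     1,762.8039     8,814.0194      52,884.1162
  6     2,687.50     1,620.2241     9,721.3449      68,049.4142
  7     2,687.50     1,489.1766    10,424.2362      83,393.8900
  8    27,687.50    14,101.0866   112,808.6930   1,015,278.2373
  Σ                 27,718.3979   162,710.9479   1,301,567.0626
P = 27,718.3979.
Convexity = Σ t(t+1)·PV / [P·(1+y)²] = 1,301,567.0626 / (27,718.3979 × 1.183744) = 39.66803.

39.668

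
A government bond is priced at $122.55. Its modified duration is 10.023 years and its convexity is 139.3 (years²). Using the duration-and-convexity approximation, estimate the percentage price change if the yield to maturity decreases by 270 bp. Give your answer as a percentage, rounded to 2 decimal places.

+32.14%

Duration effect: -D_mod·Δy = -10.023 × (-0.027) = +0.270621
Convexity effect: ½·C·(Δy)² = 0.5 × 139.3 × (-0.027)² = +0.05077485
ΔP/P ≈ +0.270621 + 0.05077485 = +0.32139585
= +32.139585%.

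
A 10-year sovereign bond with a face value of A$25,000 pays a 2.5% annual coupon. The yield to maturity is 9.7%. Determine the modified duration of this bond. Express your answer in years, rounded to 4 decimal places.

Periodic yield y = 0.097. First find Macaulay duration:
  t   CF        PV=CF/(1+0.097)^t    t·PV
  1       625.00       569.7356       569.7356
  2       625.00       519.3579     1,038.7158
  3       625.00       473.4348     1,420.3043
  4       625.00       431.5722     1,726.2890
  5       625.00       393.4113     1,967.0567
  6       625.00       358.6247     2,151.7485
  7       625.00       326.9141     2,288.3986
  8       625.00       298.0074     2,384.0589
  9       625.00       271.6567     2,444.9100
  10   25,625.00    10,153.0751   101,530.7509
  Σ                 13,795.7899   117,521.9683
P = 13,795.7899; Macaulay duration = 117,521.9683 / 13,795.7899 = 8.51868 years.
Modified duration = D_Mac / (1 + y) = 8.51868 / 1.097 = 7.76544 years.

7.7654 years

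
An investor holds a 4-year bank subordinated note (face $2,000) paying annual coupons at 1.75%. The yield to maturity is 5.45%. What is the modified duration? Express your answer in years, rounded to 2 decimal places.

Periodic yield y = 0.0545. First find Macaulay duration:
  t   CF        PV=CF/(1+0.0545)^t    t·PV
  1        35.00        33.1911        33.1911
  2        35.00        31.4757        62.9513
  3        35.00        29.8489        89.5467
  4     2,035.00     1,645.8039     6,583.2155
  Σ                  1,740.3195     6,768.9046
P = 1,740.3195; Macaulay duration = 6,768.9046 / 1,740.3195 = 3.88946 years.
Modified duration = D_Mac / (1 + y) = 3.88946 / 1.0545 = 3.68844 years.

3.69 years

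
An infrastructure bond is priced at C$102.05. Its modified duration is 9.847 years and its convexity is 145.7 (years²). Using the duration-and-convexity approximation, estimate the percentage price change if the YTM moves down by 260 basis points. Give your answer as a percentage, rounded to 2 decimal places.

Duration effect: -D_mod·Δy = -9.847 × (-0.026) = +0.256022
Convexity effect: ½·C·(Δy)² = 0.5 × 145.7 × (-0.026)² = +0.0492466
ΔP/P ≈ +0.256022 + 0.0492466 = +0.3052686
= +30.52686%.

+30.53%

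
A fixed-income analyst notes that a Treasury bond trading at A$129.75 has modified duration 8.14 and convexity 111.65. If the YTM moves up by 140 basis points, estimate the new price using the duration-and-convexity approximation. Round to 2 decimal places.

A$116.38

Duration effect: -D_mod·Δy = -8.14 × (+0.014) = -0.113960
Convexity effect: ½·C·(Δy)² = 0.5 × 111.65 × (0.014)² = +0.0109417
ΔP/P ≈ -0.113960 + 0.0109417 = -0.1030183
New price ≈ 129.75 × (1 - 0.1030183) = 116.383375575.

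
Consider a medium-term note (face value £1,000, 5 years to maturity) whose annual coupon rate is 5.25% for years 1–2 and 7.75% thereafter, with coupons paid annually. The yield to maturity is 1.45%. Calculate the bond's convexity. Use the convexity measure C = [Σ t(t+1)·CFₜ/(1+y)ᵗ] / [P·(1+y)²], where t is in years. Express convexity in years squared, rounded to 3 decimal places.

With y = 0.0145:
  t   CF        PV=CF/(1+0.0145)^t    t·PV        t(t+1)·PV
  1        52.50        51.7496        51.7496         103.4993
  2        52.50        51.0100       102.0200         306.0599
  3        77.50        74.2242       222.6726         890.6904
  4        77.50        73.1633       292.6533       1,463.2667
  5     1,077.50     1,002.6677     5,013.3385      30,080.0308
  Σ                  1,252.8148     5,682.4340      32,843.5471
P = 1,252.8148.
Convexity = Σ t(t+1)·PV / [P·(1+y)²] = 32,843.5471 / (1,252.8148 × 1.029210) = 25.47177.

25.472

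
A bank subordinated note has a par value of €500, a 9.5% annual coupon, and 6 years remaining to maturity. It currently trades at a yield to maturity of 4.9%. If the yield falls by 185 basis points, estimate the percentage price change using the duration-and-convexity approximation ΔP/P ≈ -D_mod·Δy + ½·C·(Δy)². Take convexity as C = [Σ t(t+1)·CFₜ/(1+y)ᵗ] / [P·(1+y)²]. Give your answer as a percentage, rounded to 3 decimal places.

+9.261%

With y = 0.049:
  t   CF        PV=CF/(1+0.049)^t    t·PV        t(t+1)·PV
  1        47.50        45.2812        45.2812          90.5624
  2        47.50        43.1661        86.3322         258.9965
  3        47.50        41.1497       123.4492         493.7969
  4        47.50        39.2276       156.9104         784.5519
  5        47.50        37.3952       186.9761       1,121.8568
  6       547.50       410.8953     2,465.3719      17,257.6034
  Σ                    617.1152     3,064.3210      20,007.3679
P = 617.1152; D_Mac = 4.96556 yrs; D_mod = 4.73361 yrs; C = 29.46271.
Duration effect: -4.73361 × (-0.0185) = +0.087572
Convexity effect: 0.5 × 29.46271 × (-0.0185)² = +0.0050418
ΔP/P ≈ +0.087572 + 0.0050418 = +0.092614 = +9.2614%.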